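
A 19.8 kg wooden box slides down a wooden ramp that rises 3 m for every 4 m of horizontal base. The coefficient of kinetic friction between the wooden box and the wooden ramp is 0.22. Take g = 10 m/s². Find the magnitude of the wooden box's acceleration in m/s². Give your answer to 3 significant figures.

Resolving the weight along the incline: the component pulling the wooden box down the slope is mg sin 36.87° = 19.8 × 10 × 0.6000 = 118.800 N, and the normal force is N = mg cos 36.87° = 19.8 × 10 × 0.8000 = 158.400 N.
Kinetic friction acts up the slope with magnitude f = μN = 0.22 × 158.400 = 34.848 N.
Net force along the incline is 118.800 − 34.848 = 83.952 N, so a = 83.952 / 19.8 = 4.2400 m/s².

4.24 m/s²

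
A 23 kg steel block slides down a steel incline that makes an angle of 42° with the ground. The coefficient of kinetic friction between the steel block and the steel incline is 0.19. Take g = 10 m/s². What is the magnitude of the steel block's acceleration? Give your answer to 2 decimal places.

5.28 m/s²

Resolving the weight along the incline: the component pulling the steel block down the slope is mg sin 42° = 23 × 10 × 0.6691 = 153.893 N, and the normal force is N = mg cos 42° = 23 × 10 × 0.7431 = 170.913 N.
Kinetic friction acts up the slope with magnitude f = μN = 0.19 × 170.913 = 32.473 N.
Net force along the incline is 153.893 − 32.473 = 121.420 N, so a = 121.420 / 23 = 5.2791 m/s².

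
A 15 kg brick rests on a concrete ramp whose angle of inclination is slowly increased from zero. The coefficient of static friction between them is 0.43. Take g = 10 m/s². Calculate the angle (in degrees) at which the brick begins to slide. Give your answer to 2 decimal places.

23.27°

At the threshold of sliding, static friction is at its maximum μ_s N and exactly balances the weight component along the incline: mg sin θ = μ_s mg cos θ.
Hence tan θ = μ_s = 0.43, so θ = arctan(0.43) = 23.2677°.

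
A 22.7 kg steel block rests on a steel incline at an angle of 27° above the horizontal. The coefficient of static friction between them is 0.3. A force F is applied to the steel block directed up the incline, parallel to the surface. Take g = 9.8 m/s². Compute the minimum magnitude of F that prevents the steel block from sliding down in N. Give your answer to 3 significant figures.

The normal force is N = mg cos 27° = 198.213 N. With F at its minimum the steel block is on the verge of sliding down, so static friction is at its maximum μ_s N = 0.3 × 198.213 = 59.464 N and acts up the slope.
Equilibrium along the incline: F + μ_s N = mg sin 27°, so F = 100.995 − 59.464 = 41.531 N.

41.5 N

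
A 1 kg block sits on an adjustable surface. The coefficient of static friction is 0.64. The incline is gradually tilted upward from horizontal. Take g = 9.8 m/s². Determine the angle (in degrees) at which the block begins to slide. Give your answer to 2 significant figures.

At the threshold of sliding, static friction is at its maximum μ_s N and exactly balances the weight component along the incline: mg sin θ = μ_s mg cos θ.
Hence tan θ = μ_s = 0.64, so θ = arctan(0.64) = 32.6192°.

33°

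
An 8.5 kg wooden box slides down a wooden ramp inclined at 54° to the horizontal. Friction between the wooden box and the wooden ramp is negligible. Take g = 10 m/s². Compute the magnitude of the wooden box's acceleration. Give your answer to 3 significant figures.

Resolving the weight along the incline: the component pulling the wooden box down the slope is mg sin 54° = 8.5 × 10 × 0.8090 = 68.765 N, and the normal force is N = mg cos 54° = 8.5 × 10 × 0.5878 = 49.963 N.
With no friction the net force along the incline is 68.765 N, so a = g sin 54° = 68.765 / 8.5 = 8.0900 m/s².

8.09 m/s²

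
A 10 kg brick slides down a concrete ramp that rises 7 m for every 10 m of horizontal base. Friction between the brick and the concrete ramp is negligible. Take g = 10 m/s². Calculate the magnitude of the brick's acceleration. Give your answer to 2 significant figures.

5.7 m/s²

Resolving the weight along the incline: the component pulling the brick down the slope is mg sin 34.99° = 10 × 10 × 0.5735 = 57.350 N, and the normal force is N = mg cos 34.99° = 10 × 10 × 0.8192 = 81.920 N.
With no friction the net force along the incline is 57.350 N, so a = g sin 34.99° = 57.350 / 10 = 5.7350 m/s².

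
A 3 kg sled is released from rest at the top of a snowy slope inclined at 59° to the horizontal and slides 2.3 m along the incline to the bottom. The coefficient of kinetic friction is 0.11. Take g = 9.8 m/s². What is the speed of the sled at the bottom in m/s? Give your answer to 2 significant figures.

The weight component along the incline is mg sin 59° = 25.201 N and the normal force is N = mg cos 59° = 15.142 N.
Friction up the slope is f = μN = 0.11 × 15.142 = 1.666 N, so the net downslope force is 25.201 − 1.666 = 23.535 N and a = 23.535 / 3 = 7.8450 m/s².
Starting from rest over a distance of 2.3 m, v² = 2aL = 2 × 7.8450 × 2.3 = 36.0870, so v = 6.0072 m/s.

6.0 m/s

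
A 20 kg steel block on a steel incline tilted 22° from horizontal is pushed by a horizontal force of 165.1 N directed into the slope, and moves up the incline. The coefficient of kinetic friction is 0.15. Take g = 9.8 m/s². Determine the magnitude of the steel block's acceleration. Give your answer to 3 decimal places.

The horizontal push has components F cos 22° = 165.1 × 0.9272 = 153.081 N up the incline and F sin 22° = 165.1 × 0.3746 = 61.846 N pressing into the surface.
The normal force is therefore N = mg cos 22° + F sin 22° = 181.731 + 61.846 = 243.577 N, and kinetic friction down the slope is μN = 0.15 × 243.577 = 36.537 N.
Along the incline: F cos 22° − mg sin 22° − μN = ma, so 153.081 − 73.422 − 36.537 = 20 a, giving a = 2.1561 m/s².

2.156 m/s²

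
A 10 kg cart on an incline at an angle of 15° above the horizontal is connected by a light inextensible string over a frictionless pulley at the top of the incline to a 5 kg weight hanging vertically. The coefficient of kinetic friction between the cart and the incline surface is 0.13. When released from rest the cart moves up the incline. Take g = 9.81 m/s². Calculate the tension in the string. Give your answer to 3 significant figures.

45.3 N

For the cart on the incline: the weight component along the slope is m₁g sin 15° = 10 × 9.81 × 0.2588 = 25.388 N and the normal force is N = m₁g cos 15° = 94.757 N.
Kinetic friction opposes the cart's motion up the incline: f = μN = 0.13 × 94.757 = 12.318 N acting down the slope.
Newton's second law for the cart (up-slope positive): T − 25.388 − 12.318 = 10 a. For the hanging weight (downward positive): 5 × 9.81 − T = 5 a.
Adding the two equations eliminates T: 11.344 = 15 a, so a = 0.7563 m/s².
Then from the hanging weight's equation, T = 5 × (9.81 − 0.7563) = 45.269 N.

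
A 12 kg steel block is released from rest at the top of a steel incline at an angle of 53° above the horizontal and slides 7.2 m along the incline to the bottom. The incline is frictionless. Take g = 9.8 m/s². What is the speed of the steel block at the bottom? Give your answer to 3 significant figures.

10.6 m/s

The weight component along the incline is mg sin 53° = 93.920 N and the normal force is N = mg cos 53° = 70.773 N.
With no friction, a = g sin 53° = 7.8266 m/s².
Starting from rest over a distance of 7.2 m, v² = 2aL = 2 × 7.8266 × 7.2 = 112.7030, so v = 10.6162 m/s.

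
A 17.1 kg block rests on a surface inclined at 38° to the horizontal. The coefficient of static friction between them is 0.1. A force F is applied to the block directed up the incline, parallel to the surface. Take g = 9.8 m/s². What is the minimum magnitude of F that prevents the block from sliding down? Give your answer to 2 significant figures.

90 N

The normal force is N = mg cos 38° = 132.055 N. With F at its minimum the block is on the verge of sliding down, so static friction is at its maximum μ_s N = 0.1 × 132.055 = 13.206 N and acts up the slope.
Equilibrium along the incline: F + μ_s N = mg sin 38°, so F = 103.173 − 13.206 = 89.967 N.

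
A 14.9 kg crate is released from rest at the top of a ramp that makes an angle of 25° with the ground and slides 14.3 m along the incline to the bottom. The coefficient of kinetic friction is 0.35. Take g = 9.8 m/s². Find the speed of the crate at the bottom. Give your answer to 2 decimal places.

The weight component along the incline is mg sin 25° = 61.711 N and the normal force is N = mg cos 25° = 132.339 N.
Friction up the slope is f = μN = 0.35 × 132.339 = 46.319 N, so the net downslope force is 61.711 − 46.319 = 15.392 N and a = 15.392 / 14.9 = 1.0330 m/s².
Starting from rest over a distance of 14.3 m, v² = 2aL = 2 × 1.0330 × 14.3 = 29.5438, so v = 5.4354 m/s.

5.44 m/s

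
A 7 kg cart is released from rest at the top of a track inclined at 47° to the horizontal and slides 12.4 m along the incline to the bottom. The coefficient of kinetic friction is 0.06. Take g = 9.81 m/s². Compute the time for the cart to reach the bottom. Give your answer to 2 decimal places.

1.91 s

The weight component along the incline is mg sin 47° = 50.222 N and the normal force is N = mg cos 47° = 46.833 N.
Friction up the slope is f = μN = 0.06 × 46.833 = 2.810 N, so the net downslope force is 50.222 − 2.810 = 47.412 N and a = 47.412 / 7 = 6.7731 m/s².
Starting from rest, L = ½at², so t = √(2L/a) = √(2 × 12.4 / 6.7731) = 1.9135 s.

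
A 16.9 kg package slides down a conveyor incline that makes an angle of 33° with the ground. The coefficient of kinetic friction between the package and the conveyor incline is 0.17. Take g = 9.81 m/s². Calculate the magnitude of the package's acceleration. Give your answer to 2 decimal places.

3.94 m/s²

Resolving the weight along the incline: the component pulling the package down the slope is mg sin 33° = 16.9 × 9.81 × 0.5446 = 90.289 N, and the normal force is N = mg cos 33° = 16.9 × 9.81 × 0.8387 = 139.047 N.
Kinetic friction acts up the slope with magnitude f = μN = 0.17 × 139.047 = 23.638 N.
Net force along the incline is 90.289 − 23.638 = 66.651 N, so a = 66.651 / 16.9 = 3.9438 m/s².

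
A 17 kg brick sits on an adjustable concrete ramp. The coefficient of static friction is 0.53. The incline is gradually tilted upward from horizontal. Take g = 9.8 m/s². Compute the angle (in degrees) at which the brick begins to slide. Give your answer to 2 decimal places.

27.92°

At the threshold of sliding, static friction is at its maximum μ_s N and exactly balances the weight component along the incline: mg sin θ = μ_s mg cos θ.
Hence tan θ = μ_s = 0.53, so θ = arctan(0.53) = 27.9236°.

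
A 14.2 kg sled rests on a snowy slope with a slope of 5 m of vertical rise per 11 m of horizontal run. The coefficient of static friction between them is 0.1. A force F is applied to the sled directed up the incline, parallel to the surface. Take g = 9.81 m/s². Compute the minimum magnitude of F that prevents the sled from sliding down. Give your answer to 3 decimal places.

The normal force is N = mg cos 24.44° = 126.816 N. With F at its minimum the sled is on the verge of sliding down, so static friction is at its maximum μ_s N = 0.1 × 126.816 = 12.682 N and acts up the slope.
Equilibrium along the incline: F + μ_s N = mg sin 24.44°, so F = 57.644 − 12.682 = 44.962 N.

44.962 N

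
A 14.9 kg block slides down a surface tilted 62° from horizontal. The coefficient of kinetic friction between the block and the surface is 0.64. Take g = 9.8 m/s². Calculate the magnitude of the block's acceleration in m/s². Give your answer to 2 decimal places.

Resolving the weight along the incline: the component pulling the block down the slope is mg sin 62° = 14.9 × 9.8 × 0.8829 = 128.921 N, and the normal force is N = mg cos 62° = 14.9 × 9.8 × 0.4695 = 68.556 N.
Kinetic friction acts up the slope with magnitude f = μN = 0.64 × 68.556 = 43.876 N.
Net force along the incline is 128.921 − 43.876 = 85.045 N, so a = 85.045 / 14.9 = 5.7077 m/s².

5.71 m/s²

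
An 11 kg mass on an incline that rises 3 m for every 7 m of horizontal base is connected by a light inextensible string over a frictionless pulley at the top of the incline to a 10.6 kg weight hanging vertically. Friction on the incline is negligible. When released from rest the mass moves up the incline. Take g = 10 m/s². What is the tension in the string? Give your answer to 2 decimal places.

75.25 N

For the mass on the incline: the weight component along the slope is m₁g sin 23.20° = 11 × 10 × 0.3939 = 43.329 N and the normal force is N = m₁g cos 23.20° = 101.106 N.
Newton's second law for the mass (up-slope positive): T − 43.329 = 11 a. For the hanging weight (downward positive): 10.6 × 10 − T = 10.6 a.
Adding the two equations eliminates T: 62.671 = 21.6 a, so a = 2.9014 m/s².
Then from the hanging weight's equation, T = 10.6 × (10 − 2.9014) = 75.245 N.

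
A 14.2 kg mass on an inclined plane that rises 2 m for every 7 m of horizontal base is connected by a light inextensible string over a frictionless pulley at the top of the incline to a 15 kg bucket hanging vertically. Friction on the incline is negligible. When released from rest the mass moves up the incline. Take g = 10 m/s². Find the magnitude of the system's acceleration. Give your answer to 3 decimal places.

For the mass on the incline: the weight component along the slope is m₁g sin 15.95° = 14.2 × 10 × 0.2747 = 39.007 N and the normal force is N = m₁g cos 15.95° = 136.536 N.
Newton's second law for the mass (up-slope positive): T − 39.007 = 14.2 a. For the hanging bucket (downward positive): 15 × 10 − T = 15 a.
Adding the two equations eliminates T: 110.993 = 29.2 a, so a = 3.8011 m/s².

3.801 m/s²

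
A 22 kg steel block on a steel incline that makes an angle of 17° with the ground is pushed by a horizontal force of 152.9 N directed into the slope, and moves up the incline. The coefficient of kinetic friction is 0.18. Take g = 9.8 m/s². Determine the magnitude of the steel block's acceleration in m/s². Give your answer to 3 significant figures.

1.73 m/s²

The horizontal push has components F cos 17° = 152.9 × 0.9563 = 146.218 N up the incline and F sin 17° = 152.9 × 0.2924 = 44.708 N pressing into the surface.
The normal force is therefore N = mg cos 17° + F sin 17° = 206.178 + 44.708 = 250.886 N, and kinetic friction down the slope is μN = 0.18 × 250.886 = 45.159 N.
Along the incline: F cos 17° − mg sin 17° − μN = ma, so 146.218 − 63.041 − 45.159 = 22 a, giving a = 1.7281 m/s².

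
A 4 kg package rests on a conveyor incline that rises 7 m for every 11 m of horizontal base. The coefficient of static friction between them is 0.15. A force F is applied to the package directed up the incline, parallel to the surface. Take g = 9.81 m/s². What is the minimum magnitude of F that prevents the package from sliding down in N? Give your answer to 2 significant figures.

16 N

The normal force is N = mg cos 32.47° = 33.105 N. With F at its minimum the package is on the verge of sliding down, so static friction is at its maximum μ_s N = 0.15 × 33.105 = 4.966 N and acts up the slope.
Equilibrium along the incline: F + μ_s N = mg sin 32.47°, so F = 21.067 − 4.966 = 16.101 N.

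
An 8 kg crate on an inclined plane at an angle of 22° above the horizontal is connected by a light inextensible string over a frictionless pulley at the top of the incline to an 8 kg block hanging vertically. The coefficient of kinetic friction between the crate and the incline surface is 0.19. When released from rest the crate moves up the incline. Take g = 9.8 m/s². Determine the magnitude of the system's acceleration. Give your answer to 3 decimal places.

2.201 m/s²

For the crate on the incline: the weight component along the slope is m₁g sin 22° = 8 × 9.8 × 0.3746 = 29.369 N and the normal force is N = m₁g cos 22° = 72.691 N.
Kinetic friction opposes the crate's motion up the incline: f = μN = 0.19 × 72.691 = 13.811 N acting down the slope.
Newton's second law for the crate (up-slope positive): T − 29.369 − 13.811 = 8 a. For the hanging block (downward positive): 8 × 9.8 − T = 8 a.
Adding the two equations eliminates T: 35.220 = 16 a, so a = 2.2012 m/s².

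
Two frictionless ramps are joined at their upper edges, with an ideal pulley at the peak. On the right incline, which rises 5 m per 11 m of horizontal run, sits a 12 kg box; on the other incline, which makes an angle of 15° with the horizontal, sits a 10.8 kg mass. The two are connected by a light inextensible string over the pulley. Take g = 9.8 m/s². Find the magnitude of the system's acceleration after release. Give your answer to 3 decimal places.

0.933 m/s²

Resolve each weight along its own incline: the 12 kg mass has component 12 × 9.8 × sin 24.44° = 48.663 N down its slope, and the 10.8 kg mass has 10.8 × 9.8 × sin 15° = 27.393 N down its slope.
The 12 kg side's 48.663 N exceeds the other side's 27.393 N, so that mass slides down and the 10.8 kg mass slides up. Taking that direction as positive, Newton's second law for the whole system gives 48.663 − 27.393 = (12 + 10.8) a, so a = 21.270 / 22.8 = 0.9329 m/s².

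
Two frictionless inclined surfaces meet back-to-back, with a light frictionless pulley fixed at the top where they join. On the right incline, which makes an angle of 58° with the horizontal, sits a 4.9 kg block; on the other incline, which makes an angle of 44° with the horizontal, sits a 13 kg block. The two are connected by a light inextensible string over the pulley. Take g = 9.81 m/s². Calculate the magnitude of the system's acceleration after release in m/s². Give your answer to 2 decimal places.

2.67 m/s²

Resolve each weight along its own incline: the 4.9 kg mass has component 4.9 × 9.81 × sin 58° = 40.765 N down its slope, and the 13 kg mass has 13 × 9.81 × sin 44° = 88.590 N down its slope.
The 13 kg side's 88.590 N exceeds the other side's 40.765 N, so that mass slides down and the 4.9 kg mass slides up. Taking that direction as positive, Newton's second law for the whole system gives 88.590 − 40.765 = (4.9 + 13) a, so a = 47.825 / 17.9 = 2.6718 m/s².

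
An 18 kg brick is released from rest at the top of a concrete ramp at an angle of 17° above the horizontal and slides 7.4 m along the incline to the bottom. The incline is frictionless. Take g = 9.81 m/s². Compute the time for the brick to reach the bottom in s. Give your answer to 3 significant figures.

2.27 s

The weight component along the incline is mg sin 17° = 51.627 N and the normal force is N = mg cos 17° = 168.864 N.
With no friction, a = g sin 17° = 2.8682 m/s².
Starting from rest, L = ½at², so t = √(2L/a) = √(2 × 7.4 / 2.8682) = 2.2716 s.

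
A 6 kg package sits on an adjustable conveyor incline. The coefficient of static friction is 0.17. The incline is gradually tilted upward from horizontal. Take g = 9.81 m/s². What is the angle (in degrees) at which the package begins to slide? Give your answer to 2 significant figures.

At the threshold of sliding, static friction is at its maximum μ_s N and exactly balances the weight component along the incline: mg sin θ = μ_s mg cos θ.
Hence tan θ = μ_s = 0.17, so θ = arctan(0.17) = 9.6480°.

9.6°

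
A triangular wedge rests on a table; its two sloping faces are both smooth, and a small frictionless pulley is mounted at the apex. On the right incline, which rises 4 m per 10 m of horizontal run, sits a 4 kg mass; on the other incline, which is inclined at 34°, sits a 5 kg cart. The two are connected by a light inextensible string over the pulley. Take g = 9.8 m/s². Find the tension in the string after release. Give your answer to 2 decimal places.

20.27 N

Resolve each weight along its own incline: the 4 kg mass has component 4 × 9.8 × sin 21.80° = 14.559 N down its slope, and the 5 kg mass has 5 × 9.8 × sin 34° = 27.400 N down its slope.
The 5 kg side's 27.400 N exceeds the other side's 14.559 N, so that mass slides down and the 4 kg mass slides up. Taking that direction as positive, Newton's second law for the whole system gives 27.400 − 14.559 = (4 + 5) a, so a = 12.841 / 9 = 1.4268 m/s².
For the 4 kg mass (up-slope positive): T − 14.559 = 4 × 1.4268, so T = 20.266 N.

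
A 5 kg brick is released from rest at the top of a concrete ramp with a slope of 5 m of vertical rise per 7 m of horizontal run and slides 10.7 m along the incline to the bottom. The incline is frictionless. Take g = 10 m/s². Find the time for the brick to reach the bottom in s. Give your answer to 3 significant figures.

1.92 s

The weight component along the incline is mg sin 35.54° = 29.062 N and the normal force is N = mg cos 35.54° = 40.687 N.
With no friction, a = g sin 35.54° = 5.8124 m/s².
Starting from rest, L = ½at², so t = √(2L/a) = √(2 × 10.7 / 5.8124) = 1.9188 s.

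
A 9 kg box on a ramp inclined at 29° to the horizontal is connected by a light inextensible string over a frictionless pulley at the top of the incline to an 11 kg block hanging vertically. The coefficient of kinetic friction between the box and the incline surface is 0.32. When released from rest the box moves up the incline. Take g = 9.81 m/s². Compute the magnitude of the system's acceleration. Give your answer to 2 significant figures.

For the box on the incline: the weight component along the slope is m₁g sin 29° = 9 × 9.81 × 0.4848 = 42.803 N and the normal force is N = m₁g cos 29° = 77.220 N.
Kinetic friction opposes the box's motion up the incline: f = μN = 0.32 × 77.220 = 24.710 N acting down the slope.
Newton's second law for the box (up-slope positive): T − 42.803 − 24.710 = 9 a. For the hanging block (downward positive): 11 × 9.81 − T = 11 a.
Adding the two equations eliminates T: 40.397 = 20 a, so a = 2.0198 m/s².

2.0 m/s²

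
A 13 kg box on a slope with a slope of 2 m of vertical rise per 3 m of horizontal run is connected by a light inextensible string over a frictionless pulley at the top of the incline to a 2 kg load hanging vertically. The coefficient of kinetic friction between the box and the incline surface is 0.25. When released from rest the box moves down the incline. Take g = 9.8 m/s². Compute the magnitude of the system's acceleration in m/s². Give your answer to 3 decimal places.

For the box on the incline: the weight component along the slope is m₁g sin 33.69° = 13 × 9.8 × 0.5547 = 70.669 N and the normal force is N = m₁g cos 33.69° = 106.003 N.
Kinetic friction opposes the box's motion down the incline: f = μN = 0.25 × 106.003 = 26.501 N acting up the slope.
Newton's second law for the box (down-slope positive): 70.669 − 26.501 − T = 13 a. For the hanging load (upward positive): T − 2 × 9.8 = 2 a.
Adding the two equations eliminates T: 24.568 = 15 a, so a = 1.6379 m/s².

1.638 m/s²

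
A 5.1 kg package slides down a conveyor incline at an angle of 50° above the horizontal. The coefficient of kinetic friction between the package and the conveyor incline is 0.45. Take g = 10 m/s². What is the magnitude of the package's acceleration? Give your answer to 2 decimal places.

Resolving the weight along the incline: the component pulling the package down the slope is mg sin 50° = 5.1 × 10 × 0.7660 = 39.066 N, and the normal force is N = mg cos 50° = 5.1 × 10 × 0.6428 = 32.783 N.
Kinetic friction acts up the slope with magnitude f = μN = 0.45 × 32.783 = 14.752 N.
Net force along the incline is 39.066 − 14.752 = 24.314 N, so a = 24.314 / 5.1 = 4.7675 m/s².

4.77 m/s²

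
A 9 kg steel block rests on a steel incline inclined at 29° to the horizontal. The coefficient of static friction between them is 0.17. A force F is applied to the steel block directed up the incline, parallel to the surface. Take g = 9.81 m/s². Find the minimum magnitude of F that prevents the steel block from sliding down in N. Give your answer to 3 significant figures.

The normal force is N = mg cos 29° = 77.220 N. With F at its minimum the steel block is on the verge of sliding down, so static friction is at its maximum μ_s N = 0.17 × 77.220 = 13.127 N and acts up the slope.
Equilibrium along the incline: F + μ_s N = mg sin 29°, so F = 42.804 − 13.127 = 29.677 N.

29.7 N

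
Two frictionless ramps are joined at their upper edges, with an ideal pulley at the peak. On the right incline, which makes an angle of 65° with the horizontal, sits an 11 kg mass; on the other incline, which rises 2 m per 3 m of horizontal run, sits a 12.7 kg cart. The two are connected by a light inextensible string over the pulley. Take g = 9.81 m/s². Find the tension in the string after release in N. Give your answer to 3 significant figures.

84.5 N

Resolve each weight along its own incline: the 11 kg mass has component 11 × 9.81 × sin 65° = 97.800 N down its slope, and the 12.7 kg mass has 12.7 × 9.81 × sin 33.69° = 69.108 N down its slope.
The 11 kg side's 97.800 N exceeds the other side's 69.108 N, so that mass slides down and the 12.7 kg mass slides up. Taking that direction as positive, Newton's second law for the whole system gives 97.800 − 69.108 = (11 + 12.7) a, so a = 28.692 / 23.7 = 1.2106 m/s².
For the 12.7 kg mass (up-slope positive): T − 69.108 = 12.7 × 1.2106, so T = 84.483 N.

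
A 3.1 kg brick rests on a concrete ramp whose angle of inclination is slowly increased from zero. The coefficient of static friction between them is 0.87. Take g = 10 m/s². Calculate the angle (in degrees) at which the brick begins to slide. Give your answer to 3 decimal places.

41.023°

At the threshold of sliding, static friction is at its maximum μ_s N and exactly balances the weight component along the incline: mg sin θ = μ_s mg cos θ.
Hence tan θ = μ_s = 0.87, so θ = arctan(0.87) = 41.0233°.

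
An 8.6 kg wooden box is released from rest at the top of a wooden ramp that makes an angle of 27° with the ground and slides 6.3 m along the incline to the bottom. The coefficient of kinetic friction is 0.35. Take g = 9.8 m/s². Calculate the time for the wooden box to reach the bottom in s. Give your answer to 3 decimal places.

3.008 s

The weight component along the incline is mg sin 27° = 38.262 N and the normal force is N = mg cos 27° = 75.094 N.
Friction up the slope is f = μN = 0.35 × 75.094 = 26.283 N, so the net downslope force is 38.262 − 26.283 = 11.979 N and a = 11.979 / 8.6 = 1.3929 m/s².
Starting from rest, L = ½at², so t = √(2L/a) = √(2 × 6.3 / 1.3929) = 3.0076 s.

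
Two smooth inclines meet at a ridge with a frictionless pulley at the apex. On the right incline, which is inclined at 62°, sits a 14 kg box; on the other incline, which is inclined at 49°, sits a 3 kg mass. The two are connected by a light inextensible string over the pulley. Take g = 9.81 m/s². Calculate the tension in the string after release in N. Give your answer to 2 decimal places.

Resolve each weight along its own incline: the 14 kg mass has component 14 × 9.81 × sin 62° = 121.264 N down its slope, and the 3 kg mass has 3 × 9.81 × sin 49° = 22.211 N down its slope.
The 14 kg side's 121.264 N exceeds the other side's 22.211 N, so that mass slides down and the 3 kg mass slides up. Taking that direction as positive, Newton's second law for the whole system gives 121.264 − 22.211 = (14 + 3) a, so a = 99.053 / 17 = 5.8266 m/s².
For the 3 kg mass (up-slope positive): T − 22.211 = 3 × 5.8266, so T = 39.691 N.

39.69 N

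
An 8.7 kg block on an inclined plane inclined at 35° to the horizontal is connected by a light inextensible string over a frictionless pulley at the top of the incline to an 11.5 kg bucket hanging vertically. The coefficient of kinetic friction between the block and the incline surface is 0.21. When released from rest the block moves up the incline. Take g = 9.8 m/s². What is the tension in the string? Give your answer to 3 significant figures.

84.7 N

For the block on the incline: the weight component along the slope is m₁g sin 35° = 8.7 × 9.8 × 0.5736 = 48.905 N and the normal force is N = m₁g cos 35° = 69.841 N.
Kinetic friction opposes the block's motion up the incline: f = μN = 0.21 × 69.841 = 14.667 N acting down the slope.
Newton's second law for the block (up-slope positive): T − 48.905 − 14.667 = 8.7 a. For the hanging bucket (downward positive): 11.5 × 9.8 − T = 11.5 a.
Adding the two equations eliminates T: 49.128 = 20.2 a, so a = 2.4321 m/s².
Then from the hanging bucket's equation, T = 11.5 × (9.8 − 2.4321) = 84.731 N.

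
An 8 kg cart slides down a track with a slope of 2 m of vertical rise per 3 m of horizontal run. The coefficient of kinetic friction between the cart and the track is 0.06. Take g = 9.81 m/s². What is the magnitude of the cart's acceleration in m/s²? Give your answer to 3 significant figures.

4.95 m/s²

Resolving the weight along the incline: the component pulling the cart down the slope is mg sin 33.69° = 8 × 9.81 × 0.5547 = 43.533 N, and the normal force is N = mg cos 33.69° = 8 × 9.81 × 0.8321 = 65.303 N.
Kinetic friction acts up the slope with magnitude f = μN = 0.06 × 65.303 = 3.918 N.
Net force along the incline is 43.533 − 3.918 = 39.615 N, so a = 39.615 / 8 = 4.9519 m/s².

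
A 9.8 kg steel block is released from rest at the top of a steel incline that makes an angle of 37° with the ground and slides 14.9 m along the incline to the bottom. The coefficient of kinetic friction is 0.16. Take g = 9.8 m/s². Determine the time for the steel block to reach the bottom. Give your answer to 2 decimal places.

2.53 s

The weight component along the incline is mg sin 37° = 57.798 N and the normal force is N = mg cos 37° = 76.701 N.
Friction up the slope is f = μN = 0.16 × 76.701 = 12.272 N, so the net downslope force is 57.798 − 12.272 = 45.526 N and a = 45.526 / 9.8 = 4.6455 m/s².
Starting from rest, L = ½at², so t = √(2L/a) = √(2 × 14.9 / 4.6455) = 2.5327 s.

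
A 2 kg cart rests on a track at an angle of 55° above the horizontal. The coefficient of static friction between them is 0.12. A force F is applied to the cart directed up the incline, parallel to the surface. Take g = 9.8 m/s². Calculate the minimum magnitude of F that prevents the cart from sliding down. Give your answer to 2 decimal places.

The normal force is N = mg cos 55° = 11.242 N. With F at its minimum the cart is on the verge of sliding down, so static friction is at its maximum μ_s N = 0.12 × 11.242 = 1.349 N and acts up the slope.
Equilibrium along the incline: F + μ_s N = mg sin 55°, so F = 16.055 − 1.349 = 14.706 N.

14.71 N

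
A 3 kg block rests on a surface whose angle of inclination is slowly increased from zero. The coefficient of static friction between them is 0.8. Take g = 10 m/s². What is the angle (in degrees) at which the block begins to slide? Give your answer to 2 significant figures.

At the threshold of sliding, static friction is at its maximum μ_s N and exactly balances the weight component along the incline: mg sin θ = μ_s mg cos θ.
Hence tan θ = μ_s = 0.8, so θ = arctan(0.8) = 38.6598°.

39°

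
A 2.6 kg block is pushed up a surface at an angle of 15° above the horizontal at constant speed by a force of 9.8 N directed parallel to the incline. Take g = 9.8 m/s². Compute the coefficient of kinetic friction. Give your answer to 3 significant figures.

At constant speed ΣF = 0 along the incline. The applied 9.8 N acts up the slope; the weight component mg sin 15° = 6.595 N and kinetic friction μN both act down the slope.
So 9.8 = 6.595 + μ × 24.612, giving μ = (9.8 − 6.595) / 24.612 = 0.1302.

0.130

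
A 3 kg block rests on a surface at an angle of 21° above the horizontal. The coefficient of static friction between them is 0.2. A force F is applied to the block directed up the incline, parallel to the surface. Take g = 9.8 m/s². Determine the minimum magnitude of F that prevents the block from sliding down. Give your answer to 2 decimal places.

The normal force is N = mg cos 21° = 27.447 N. With F at its minimum the block is on the verge of sliding down, so static friction is at its maximum μ_s N = 0.2 × 27.447 = 5.489 N and acts up the slope.
Equilibrium along the incline: F + μ_s N = mg sin 21°, so F = 10.536 − 5.489 = 5.047 N.

5.05 N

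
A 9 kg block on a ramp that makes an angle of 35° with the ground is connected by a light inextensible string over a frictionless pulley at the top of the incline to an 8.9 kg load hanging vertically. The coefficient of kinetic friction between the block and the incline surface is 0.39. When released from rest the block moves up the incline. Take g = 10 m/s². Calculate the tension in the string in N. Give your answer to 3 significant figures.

For the block on the incline: the weight component along the slope is m₁g sin 35° = 9 × 10 × 0.5736 = 51.624 N and the normal force is N = m₁g cos 35° = 73.724 N.
Kinetic friction opposes the block's motion up the incline: f = μN = 0.39 × 73.724 = 28.752 N acting down the slope.
Newton's second law for the block (up-slope positive): T − 51.624 − 28.752 = 9 a. For the hanging load (downward positive): 8.9 × 10 − T = 8.9 a.
Adding the two equations eliminates T: 8.624 = 17.9 a, so a = 0.4818 m/s².
Then from the hanging load's equation, T = 8.9 × (10 − 0.4818) = 84.712 N.

84.7 N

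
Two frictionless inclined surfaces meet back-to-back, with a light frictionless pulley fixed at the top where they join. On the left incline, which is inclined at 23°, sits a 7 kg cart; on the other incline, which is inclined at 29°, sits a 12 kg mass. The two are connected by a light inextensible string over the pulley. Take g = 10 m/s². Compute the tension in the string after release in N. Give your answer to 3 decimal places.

Resolve each weight along its own incline: the 7 kg mass has component 7 × 10 × sin 23° = 27.351 N down its slope, and the 12 kg mass has 12 × 10 × sin 29° = 58.177 N down its slope.
The 12 kg side's 58.177 N exceeds the other side's 27.351 N, so that mass slides down and the 7 kg mass slides up. Taking that direction as positive, Newton's second law for the whole system gives 58.177 − 27.351 = (7 + 12) a, so a = 30.826 / 19 = 1.6224 m/s².
For the 7 kg mass (up-slope positive): T − 27.351 = 7 × 1.6224, so T = 38.708 N.

38.708 N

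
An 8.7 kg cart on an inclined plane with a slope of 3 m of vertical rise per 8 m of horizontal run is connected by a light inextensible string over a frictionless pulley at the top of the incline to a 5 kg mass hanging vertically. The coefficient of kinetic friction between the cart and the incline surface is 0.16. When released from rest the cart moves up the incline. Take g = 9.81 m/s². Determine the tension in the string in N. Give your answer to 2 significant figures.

47 N

For the cart on the incline: the weight component along the slope is m₁g sin 20.56° = 8.7 × 9.81 × 0.3511 = 29.965 N and the normal force is N = m₁g cos 20.56° = 79.913 N.
Kinetic friction opposes the cart's motion up the incline: f = μN = 0.16 × 79.913 = 12.786 N acting down the slope.
Newton's second law for the cart (up-slope positive): T − 29.965 − 12.786 = 8.7 a. For the hanging mass (downward positive): 5 × 9.81 − T = 5 a.
Adding the two equations eliminates T: 6.299 = 13.7 a, so a = 0.4598 m/s².
Then from the hanging mass's equation, T = 5 × (9.81 − 0.4598) = 46.751 N.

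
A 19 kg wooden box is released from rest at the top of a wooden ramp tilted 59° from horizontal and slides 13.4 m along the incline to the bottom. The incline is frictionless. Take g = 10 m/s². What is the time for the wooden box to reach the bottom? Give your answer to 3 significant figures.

The weight component along the incline is mg sin 59° = 162.862 N and the normal force is N = mg cos 59° = 97.857 N.
With no friction, a = g sin 59° = 8.5717 m/s².
Starting from rest, L = ½at², so t = √(2L/a) = √(2 × 13.4 / 8.5717) = 1.7682 s.

1.77 s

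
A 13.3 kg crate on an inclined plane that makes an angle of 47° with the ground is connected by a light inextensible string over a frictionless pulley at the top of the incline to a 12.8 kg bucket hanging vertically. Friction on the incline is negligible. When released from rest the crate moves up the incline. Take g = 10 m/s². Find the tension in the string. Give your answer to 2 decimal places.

112.93 N

For the crate on the incline: the weight component along the slope is m₁g sin 47° = 13.3 × 10 × 0.7314 = 97.276 N and the normal force is N = m₁g cos 47° = 90.706 N.
Newton's second law for the crate (up-slope positive): T − 97.276 = 13.3 a. For the hanging bucket (downward positive): 12.8 × 10 − T = 12.8 a.
Adding the two equations eliminates T: 30.724 = 26.1 a, so a = 1.1772 m/s².
Then from the hanging bucket's equation, T = 12.8 × (10 − 1.1772) = 112.932 N.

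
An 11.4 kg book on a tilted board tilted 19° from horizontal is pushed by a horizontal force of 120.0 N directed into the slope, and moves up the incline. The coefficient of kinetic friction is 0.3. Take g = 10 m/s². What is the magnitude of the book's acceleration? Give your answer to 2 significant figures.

The horizontal push has components F cos 19° = 120.0 × 0.9455 = 113.460 N up the incline and F sin 19° = 120.0 × 0.3256 = 39.072 N pressing into the surface.
The normal force is therefore N = mg cos 19° + F sin 19° = 107.787 + 39.072 = 146.859 N, and kinetic friction down the slope is μN = 0.3 × 146.859 = 44.058 N.
Along the incline: F cos 19° − mg sin 19° − μN = ma, so 113.460 − 37.118 − 44.058 = 11.4 a, giving a = 2.8319 m/s².

2.8 m/s²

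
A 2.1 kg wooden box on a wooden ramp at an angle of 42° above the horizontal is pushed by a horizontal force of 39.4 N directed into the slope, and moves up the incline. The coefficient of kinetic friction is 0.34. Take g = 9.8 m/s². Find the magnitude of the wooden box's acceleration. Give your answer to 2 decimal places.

0.64 m/s²

The horizontal push has components F cos 42° = 39.4 × 0.7431 = 29.278 N up the incline and F sin 42° = 39.4 × 0.6691 = 26.363 N pressing into the surface.
The normal force is therefore N = mg cos 42° + F sin 42° = 15.293 + 26.363 = 41.656 N, and kinetic friction down the slope is μN = 0.34 × 41.656 = 14.163 N.
Along the incline: F cos 42° − mg sin 42° − μN = ma, so 29.278 − 13.770 − 14.163 = 2.1 a, giving a = 0.6405 m/s².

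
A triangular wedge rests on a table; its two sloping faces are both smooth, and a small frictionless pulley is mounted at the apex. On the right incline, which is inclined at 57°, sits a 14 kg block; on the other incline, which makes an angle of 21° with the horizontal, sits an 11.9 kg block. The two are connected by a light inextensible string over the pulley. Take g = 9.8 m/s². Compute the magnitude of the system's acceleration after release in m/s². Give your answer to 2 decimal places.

2.83 m/s²

Resolve each weight along its own incline: the 14 kg mass has component 14 × 9.8 × sin 57° = 115.066 N down its slope, and the 11.9 kg mass has 11.9 × 9.8 × sin 21° = 41.793 N down its slope.
The 14 kg side's 115.066 N exceeds the other side's 41.793 N, so that mass slides down and the 11.9 kg mass slides up. Taking that direction as positive, Newton's second law for the whole system gives 115.066 − 41.793 = (14 + 11.9) a, so a = 73.273 / 25.9 = 2.8291 m/s².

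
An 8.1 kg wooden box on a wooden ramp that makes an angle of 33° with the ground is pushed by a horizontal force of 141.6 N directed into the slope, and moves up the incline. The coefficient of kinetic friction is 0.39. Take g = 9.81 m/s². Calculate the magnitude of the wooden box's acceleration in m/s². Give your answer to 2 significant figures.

The horizontal push has components F cos 33° = 141.6 × 0.8387 = 118.760 N up the incline and F sin 33° = 141.6 × 0.5446 = 77.115 N pressing into the surface.
The normal force is therefore N = mg cos 33° + F sin 33° = 66.644 + 77.115 = 143.759 N, and kinetic friction down the slope is μN = 0.39 × 143.759 = 56.066 N.
Along the incline: F cos 33° − mg sin 33° − μN = ma, so 118.760 − 43.274 − 56.066 = 8.1 a, giving a = 2.3975 m/s².

2.4 m/s²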